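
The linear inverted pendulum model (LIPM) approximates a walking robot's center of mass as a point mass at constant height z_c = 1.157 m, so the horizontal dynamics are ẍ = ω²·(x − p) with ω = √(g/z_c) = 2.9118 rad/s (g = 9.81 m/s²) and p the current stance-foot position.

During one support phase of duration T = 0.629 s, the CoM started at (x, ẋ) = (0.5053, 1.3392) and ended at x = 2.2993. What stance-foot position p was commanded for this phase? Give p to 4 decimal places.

p = 0.3259

ωT = 2.9118·0.629 = 1.831522; cosh(ωT) = 3.201776, sinh(ωT) = 3.041607
x(T) = p + (x₀−p)·cosh(ωT) + (ẋ₀/ω)·sinh(ωT) ⇒ p·(1 − cosh) = x(T) − x₀·cosh − (ẋ₀/ω)·sinh
numerator   = 2.2993 − (0.5053)·3.201776 − (1.3392/2.9118)·3.041607 = -0.717459
denominator = 1 − 3.201776 = -2.201776
p = -0.717459 / -2.201776 = 0.3259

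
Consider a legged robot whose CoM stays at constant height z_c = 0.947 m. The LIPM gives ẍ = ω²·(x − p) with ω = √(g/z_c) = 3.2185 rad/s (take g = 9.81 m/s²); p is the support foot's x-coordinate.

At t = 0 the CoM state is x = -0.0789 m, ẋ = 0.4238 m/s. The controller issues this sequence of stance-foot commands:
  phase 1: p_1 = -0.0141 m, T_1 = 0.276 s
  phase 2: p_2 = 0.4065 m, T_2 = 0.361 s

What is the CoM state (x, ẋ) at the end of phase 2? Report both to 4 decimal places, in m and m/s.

x = -0.0843, ẋ = -1.0745

phase 1: p=-0.0141, T=0.276, ωT=0.888306, cosh=1.421180, sinh=1.009828; start (x,ẋ)=(-0.078900, 0.423800) → end (x,ẋ)=(0.026778, 0.391688)
phase 2: p=0.4065, T=0.361, ωT=1.161879, cosh=1.754415, sinh=1.441517; start (x,ẋ)=(0.026778, 0.391688) → end (x,ẋ)=(-0.084259, -1.074546)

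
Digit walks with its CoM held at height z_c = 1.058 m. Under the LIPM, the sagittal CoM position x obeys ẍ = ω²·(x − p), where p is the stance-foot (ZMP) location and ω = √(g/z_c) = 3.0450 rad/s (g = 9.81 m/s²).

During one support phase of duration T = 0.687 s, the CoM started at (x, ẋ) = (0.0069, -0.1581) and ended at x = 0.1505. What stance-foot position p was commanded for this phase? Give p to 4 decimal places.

ωT = 3.0450·0.687 = 2.091915; cosh(ωT) = 4.111932, sinh(ωT) = 3.988481
x(T) = p + (x₀−p)·cosh(ωT) + (ẋ₀/ω)·sinh(ωT) ⇒ p·(1 − cosh) = x(T) − x₀·cosh − (ẋ₀/ω)·sinh
numerator   = 0.1505 − (0.0069)·4.111932 − (-0.1581/3.0450)·3.988481 = 0.329214
denominator = 1 − 4.111932 = -3.111932
p = 0.329214 / -3.111932 = -0.1058

p = -0.1058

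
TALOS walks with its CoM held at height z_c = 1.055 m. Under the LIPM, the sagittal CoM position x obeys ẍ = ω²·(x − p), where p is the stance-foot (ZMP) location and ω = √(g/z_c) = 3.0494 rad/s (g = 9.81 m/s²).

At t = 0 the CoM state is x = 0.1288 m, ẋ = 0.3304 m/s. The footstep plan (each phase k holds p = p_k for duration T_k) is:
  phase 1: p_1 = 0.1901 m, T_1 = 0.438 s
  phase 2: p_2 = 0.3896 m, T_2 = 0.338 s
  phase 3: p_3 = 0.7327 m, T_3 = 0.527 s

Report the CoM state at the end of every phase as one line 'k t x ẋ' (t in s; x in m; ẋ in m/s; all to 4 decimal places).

1 0.4380 0.2572 0.3408
2 0.7760 0.3172 0.0448
3 1.3030 -0.3101 -2.9170

phase 1: p=0.1901, T=0.438, ωT=1.335637, cosh=2.032704, sinh=1.769714; start (x,ẋ)=(0.128800, 0.330400) → end (x,ẋ)=(0.257242, 0.340796)
phase 2: p=0.3896, T=0.338, ωT=1.030697, cosh=1.579889, sinh=1.223131; start (x,ẋ)=(0.257242, 0.340796) → end (x,ẋ)=(0.317185, 0.044750)
phase 3: p=0.7327, T=0.527, ωT=1.607034, cosh=2.594238, sinh=2.393756; start (x,ẋ)=(0.317185, 0.044750) → end (x,ẋ)=(-0.310117, -2.916971)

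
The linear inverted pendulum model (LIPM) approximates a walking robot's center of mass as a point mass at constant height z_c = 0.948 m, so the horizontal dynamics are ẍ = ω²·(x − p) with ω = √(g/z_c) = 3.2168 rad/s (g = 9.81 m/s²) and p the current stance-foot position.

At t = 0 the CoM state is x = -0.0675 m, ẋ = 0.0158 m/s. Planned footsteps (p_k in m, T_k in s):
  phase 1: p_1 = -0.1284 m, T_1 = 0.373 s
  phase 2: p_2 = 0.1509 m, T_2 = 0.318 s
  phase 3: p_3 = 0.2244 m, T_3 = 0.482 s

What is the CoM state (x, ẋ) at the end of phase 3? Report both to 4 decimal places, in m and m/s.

phase 1: p=-0.1284, T=0.373, ωT=1.199866, cosh=1.810454, sinh=1.509219; start (x,ẋ)=(-0.067500, 0.015800) → end (x,ẋ)=(-0.010731, 0.324266)
phase 2: p=0.1509, T=0.318, ωT=1.022942, cosh=1.570451, sinh=1.210916; start (x,ẋ)=(-0.010731, 0.324266) → end (x,ẋ)=(0.019132, -0.120351)
phase 3: p=0.2244, T=0.482, ωT=1.550498, cosh=2.462979, sinh=2.250836; start (x,ẋ)=(0.019132, -0.120351) → end (x,ẋ)=(-0.365381, -1.782662)

x = -0.3654, ẋ = -1.7827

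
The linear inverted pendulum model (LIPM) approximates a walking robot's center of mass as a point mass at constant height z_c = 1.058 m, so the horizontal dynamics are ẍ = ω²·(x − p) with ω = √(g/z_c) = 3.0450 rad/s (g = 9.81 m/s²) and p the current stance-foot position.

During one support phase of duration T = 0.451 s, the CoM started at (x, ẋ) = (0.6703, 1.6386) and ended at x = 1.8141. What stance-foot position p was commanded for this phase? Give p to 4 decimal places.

p = 0.5344

ωT = 3.0450·0.451 = 1.373295; cosh(ωT) = 2.100805, sinh(ωT) = 1.847534
x(T) = p + (x₀−p)·cosh(ωT) + (ẋ₀/ω)·sinh(ωT) ⇒ p·(1 − cosh) = x(T) − x₀·cosh − (ẋ₀/ω)·sinh
numerator   = 1.8141 − (0.6703)·2.100805 − (1.6386/3.0450)·1.847534 = -0.588280
denominator = 1 − 2.100805 = -1.100805
p = -0.588280 / -1.100805 = 0.5344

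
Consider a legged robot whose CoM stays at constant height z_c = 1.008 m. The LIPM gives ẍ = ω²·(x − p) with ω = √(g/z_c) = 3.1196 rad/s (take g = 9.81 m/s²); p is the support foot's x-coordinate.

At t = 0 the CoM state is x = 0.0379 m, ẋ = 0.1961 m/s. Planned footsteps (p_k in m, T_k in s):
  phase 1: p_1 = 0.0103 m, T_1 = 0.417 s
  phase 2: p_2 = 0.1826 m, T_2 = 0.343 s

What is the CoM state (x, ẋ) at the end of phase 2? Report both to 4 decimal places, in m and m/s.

phase 1: p=0.0103, T=0.417, ωT=1.300873, cosh=1.972398, sinh=1.700104; start (x,ẋ)=(0.037900, 0.196100) → end (x,ẋ)=(0.171608, 0.533168)
phase 2: p=0.1826, T=0.343, ωT=1.070023, cosh=1.629223, sinh=1.286223; start (x,ẋ)=(0.171608, 0.533168) → end (x,ẋ)=(0.384518, 0.824543)

x = 0.3845, ẋ = 0.8245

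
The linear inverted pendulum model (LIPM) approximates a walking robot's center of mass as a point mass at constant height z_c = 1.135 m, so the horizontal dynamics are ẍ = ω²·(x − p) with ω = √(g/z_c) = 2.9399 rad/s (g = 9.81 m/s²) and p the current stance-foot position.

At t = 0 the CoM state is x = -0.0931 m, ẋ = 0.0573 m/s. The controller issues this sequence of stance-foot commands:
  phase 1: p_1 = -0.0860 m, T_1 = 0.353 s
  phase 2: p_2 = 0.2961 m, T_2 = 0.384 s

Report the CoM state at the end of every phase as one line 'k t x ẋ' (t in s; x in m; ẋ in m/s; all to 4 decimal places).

1 0.3530 -0.0732 0.0653
2 0.7370 -0.3039 -1.3918

phase 1: p=-0.0860, T=0.353, ωT=1.037785, cosh=1.588597, sinh=1.234359; start (x,ẋ)=(-0.093100, 0.057300) → end (x,ẋ)=(-0.073221, 0.065262)
phase 2: p=0.2961, T=0.384, ωT=1.128922, cosh=1.707851, sinh=1.384469; start (x,ẋ)=(-0.073221, 0.065262) → end (x,ẋ)=(-0.303912, -1.391753)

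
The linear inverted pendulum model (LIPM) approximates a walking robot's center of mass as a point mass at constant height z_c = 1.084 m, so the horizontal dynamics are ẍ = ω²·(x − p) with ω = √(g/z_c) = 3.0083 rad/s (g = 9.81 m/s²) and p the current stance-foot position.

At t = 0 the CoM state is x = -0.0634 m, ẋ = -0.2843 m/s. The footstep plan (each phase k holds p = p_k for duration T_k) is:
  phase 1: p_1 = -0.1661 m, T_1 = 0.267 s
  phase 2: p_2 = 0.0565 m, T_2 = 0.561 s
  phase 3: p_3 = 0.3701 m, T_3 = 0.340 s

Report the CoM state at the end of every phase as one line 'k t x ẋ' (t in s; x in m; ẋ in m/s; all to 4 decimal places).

1 0.2670 -0.1128 -0.1053
2 0.8280 -0.5082 -1.6242
3 1.1680 -1.6628 -5.7495

phase 1: p=-0.1661, T=0.267, ωT=0.803216, cosh=1.340298, sinh=0.892412; start (x,ẋ)=(-0.063400, -0.284300) → end (x,ẋ)=(-0.112789, -0.105334)
phase 2: p=0.0565, T=0.561, ωT=1.687656, cosh=2.795873, sinh=2.610921; start (x,ẋ)=(-0.112789, -0.105334) → end (x,ẋ)=(-0.508230, -1.624169)
phase 3: p=0.3701, T=0.340, ωT=1.022822, cosh=1.570305, sinh=1.210726; start (x,ẋ)=(-0.508230, -1.624169) → end (x,ẋ)=(-1.662813, -5.749521)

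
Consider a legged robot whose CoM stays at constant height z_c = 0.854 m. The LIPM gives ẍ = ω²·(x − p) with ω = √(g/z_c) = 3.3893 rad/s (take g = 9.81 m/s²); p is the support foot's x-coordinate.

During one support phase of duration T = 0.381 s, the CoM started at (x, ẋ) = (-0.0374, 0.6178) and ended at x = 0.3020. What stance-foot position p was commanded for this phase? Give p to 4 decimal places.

p = -0.0718

ωT = 3.3893·0.381 = 1.291323; cosh(ωT) = 1.956252, sinh(ωT) = 1.681345
x(T) = p + (x₀−p)·cosh(ωT) + (ẋ₀/ω)·sinh(ωT) ⇒ p·(1 − cosh) = x(T) − x₀·cosh − (ẋ₀/ω)·sinh
numerator   = 0.3020 − (-0.0374)·1.956252 − (0.6178/3.3893)·1.681345 = 0.068689
denominator = 1 − 1.956252 = -0.956252
p = 0.068689 / -0.956252 = -0.0718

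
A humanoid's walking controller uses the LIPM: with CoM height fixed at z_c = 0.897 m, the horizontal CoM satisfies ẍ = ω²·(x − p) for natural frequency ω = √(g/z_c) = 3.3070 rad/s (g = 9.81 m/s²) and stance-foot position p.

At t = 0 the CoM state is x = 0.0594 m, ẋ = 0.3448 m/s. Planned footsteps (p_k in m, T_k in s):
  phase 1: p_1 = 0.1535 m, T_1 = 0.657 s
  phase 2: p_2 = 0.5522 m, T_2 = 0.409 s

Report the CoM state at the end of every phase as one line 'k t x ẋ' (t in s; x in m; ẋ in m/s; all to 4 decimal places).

1 0.6570 0.1868 0.1849
2 1.0660 -0.1006 -1.7986

phase 1: p=0.1535, T=0.657, ωT=2.172699, cosh=4.447912, sinh=4.334042; start (x,ẋ)=(0.059400, 0.344800) → end (x,ẋ)=(0.186835, 0.184935)
phase 2: p=0.5522, T=0.409, ωT=1.352563, cosh=2.062951, sinh=1.804374; start (x,ẋ)=(0.186835, 0.184935) → end (x,ẋ)=(-0.100626, -1.798647)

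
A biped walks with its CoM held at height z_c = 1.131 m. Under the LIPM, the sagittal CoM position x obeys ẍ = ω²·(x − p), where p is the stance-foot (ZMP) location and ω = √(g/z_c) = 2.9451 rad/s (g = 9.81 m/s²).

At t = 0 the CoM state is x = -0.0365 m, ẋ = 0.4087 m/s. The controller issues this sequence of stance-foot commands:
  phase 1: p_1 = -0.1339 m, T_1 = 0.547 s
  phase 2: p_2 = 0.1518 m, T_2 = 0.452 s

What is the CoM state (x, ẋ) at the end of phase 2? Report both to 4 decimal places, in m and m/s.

x = 1.8107, ẋ = 5.1144

phase 1: p=-0.1339, T=0.547, ωT=1.610970, cosh=2.603679, sinh=2.403985; start (x,ẋ)=(-0.036500, 0.408700) → end (x,ẋ)=(0.453306, 1.753714)
phase 2: p=0.1518, T=0.452, ωT=1.331185, cosh=2.024846, sinh=1.760682; start (x,ẋ)=(0.453306, 1.753714) → end (x,ẋ)=(1.810734, 5.114425)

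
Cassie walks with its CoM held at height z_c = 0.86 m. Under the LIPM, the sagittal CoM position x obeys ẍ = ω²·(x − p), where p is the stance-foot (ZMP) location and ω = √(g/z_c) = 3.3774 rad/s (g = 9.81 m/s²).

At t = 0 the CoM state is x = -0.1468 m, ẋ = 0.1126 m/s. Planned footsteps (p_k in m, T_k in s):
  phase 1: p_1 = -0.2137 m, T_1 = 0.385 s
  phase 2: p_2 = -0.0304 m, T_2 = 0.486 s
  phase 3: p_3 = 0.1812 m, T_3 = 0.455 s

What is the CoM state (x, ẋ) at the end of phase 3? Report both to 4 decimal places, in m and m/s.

phase 1: p=-0.2137, T=0.385, ωT=1.300299, cosh=1.971422, sinh=1.698972; start (x,ẋ)=(-0.146800, 0.112600) → end (x,ẋ)=(-0.025169, 0.605862)
phase 2: p=-0.0304, T=0.486, ωT=1.641416, cosh=2.678091, sinh=2.484385; start (x,ẋ)=(-0.025169, 0.605862) → end (x,ẋ)=(0.429274, 1.666441)
phase 3: p=0.1812, T=0.455, ωT=1.536717, cosh=2.432194, sinh=2.217108; start (x,ẋ)=(0.429274, 1.666441) → end (x,ẋ)=(1.878507, 5.910703)

x = 1.8785, ẋ = 5.9107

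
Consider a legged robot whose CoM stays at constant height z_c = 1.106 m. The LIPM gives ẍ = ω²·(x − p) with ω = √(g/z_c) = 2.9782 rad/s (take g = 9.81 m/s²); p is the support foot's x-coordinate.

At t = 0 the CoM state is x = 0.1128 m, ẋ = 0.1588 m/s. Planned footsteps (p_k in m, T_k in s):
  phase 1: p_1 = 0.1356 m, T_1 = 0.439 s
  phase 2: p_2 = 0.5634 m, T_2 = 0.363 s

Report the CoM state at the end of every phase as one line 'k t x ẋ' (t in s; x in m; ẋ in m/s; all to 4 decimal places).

phase 1: p=0.1356, T=0.439, ωT=1.307430, cosh=1.983587, sinh=1.713073; start (x,ẋ)=(0.112800, 0.158800) → end (x,ẋ)=(0.181717, 0.198671)
phase 2: p=0.5634, T=0.363, ωT=1.081087, cosh=1.643554, sinh=1.304327; start (x,ẋ)=(0.181717, 0.198671) → end (x,ẋ)=(0.023092, -1.156141)

1 0.4390 0.1817 0.1987
2 0.8020 0.0231 -1.1561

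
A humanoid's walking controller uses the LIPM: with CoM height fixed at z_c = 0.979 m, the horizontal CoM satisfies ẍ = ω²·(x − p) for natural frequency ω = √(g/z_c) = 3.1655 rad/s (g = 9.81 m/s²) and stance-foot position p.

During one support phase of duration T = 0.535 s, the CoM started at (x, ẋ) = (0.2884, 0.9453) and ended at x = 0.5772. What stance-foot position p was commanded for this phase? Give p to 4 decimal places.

ωT = 3.1655·0.535 = 1.693543; cosh(ωT) = 2.811290, sinh(ωT) = 2.627423
x(T) = p + (x₀−p)·cosh(ωT) + (ẋ₀/ω)·sinh(ωT) ⇒ p·(1 − cosh) = x(T) − x₀·cosh − (ẋ₀/ω)·sinh
numerator   = 0.5772 − (0.2884)·2.811290 − (0.9453/3.1655)·2.627423 = -1.018192
denominator = 1 − 2.811290 = -1.811290
p = -1.018192 / -1.811290 = 0.5621

p = 0.5621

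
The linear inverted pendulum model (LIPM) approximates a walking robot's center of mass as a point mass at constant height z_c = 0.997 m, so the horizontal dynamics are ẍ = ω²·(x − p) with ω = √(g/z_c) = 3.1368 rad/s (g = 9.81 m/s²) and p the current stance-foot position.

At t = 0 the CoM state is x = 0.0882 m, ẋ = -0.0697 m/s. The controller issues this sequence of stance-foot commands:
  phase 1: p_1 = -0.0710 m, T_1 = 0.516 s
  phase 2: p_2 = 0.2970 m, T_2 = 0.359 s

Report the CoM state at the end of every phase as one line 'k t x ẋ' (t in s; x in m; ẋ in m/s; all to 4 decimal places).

phase 1: p=-0.0710, T=0.516, ωT=1.618589, cosh=2.622071, sinh=2.423893; start (x,ẋ)=(0.088200, -0.069700) → end (x,ẋ)=(0.292575, 1.027682)
phase 2: p=0.2970, T=0.359, ωT=1.126111, cosh=1.703967, sinh=1.379675; start (x,ẋ)=(0.292575, 1.027682) → end (x,ẋ)=(0.741470, 1.731984)

1 0.5160 0.2926 1.0277
2 0.8750 0.7415 1.7320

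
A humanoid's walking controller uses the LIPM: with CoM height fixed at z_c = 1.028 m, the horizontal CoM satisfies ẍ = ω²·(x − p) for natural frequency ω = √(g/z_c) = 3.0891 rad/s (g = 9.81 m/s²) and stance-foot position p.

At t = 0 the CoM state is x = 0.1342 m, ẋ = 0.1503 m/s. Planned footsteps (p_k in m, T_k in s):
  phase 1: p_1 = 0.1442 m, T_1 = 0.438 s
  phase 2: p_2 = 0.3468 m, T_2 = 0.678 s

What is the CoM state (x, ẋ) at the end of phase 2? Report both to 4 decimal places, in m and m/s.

phase 1: p=0.1442, T=0.438, ωT=1.353026, cosh=2.063786, sinh=1.805329; start (x,ẋ)=(0.134200, 0.150300) → end (x,ẋ)=(0.211400, 0.254419)
phase 2: p=0.3468, T=0.678, ωT=2.094410, cosh=4.121895, sinh=3.998752; start (x,ẋ)=(0.211400, 0.254419) → end (x,ẋ)=(0.118034, -0.623844)

x = 0.1180, ẋ = -0.6238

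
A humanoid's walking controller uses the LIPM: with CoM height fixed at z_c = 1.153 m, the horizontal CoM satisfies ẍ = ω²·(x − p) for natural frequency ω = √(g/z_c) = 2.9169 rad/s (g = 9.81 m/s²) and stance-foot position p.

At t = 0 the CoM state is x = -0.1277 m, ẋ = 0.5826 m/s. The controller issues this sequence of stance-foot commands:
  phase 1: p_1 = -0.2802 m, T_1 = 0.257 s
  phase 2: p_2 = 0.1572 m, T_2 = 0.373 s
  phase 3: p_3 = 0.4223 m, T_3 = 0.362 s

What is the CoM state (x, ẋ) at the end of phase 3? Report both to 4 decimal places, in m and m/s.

phase 1: p=-0.2802, T=0.257, ωT=0.749643, cosh=1.294390, sinh=0.821855; start (x,ẋ)=(-0.127700, 0.582600) → end (x,ẋ)=(0.081346, 1.119695)
phase 2: p=0.1572, T=0.373, ωT=1.088004, cosh=1.652615, sinh=1.315727; start (x,ẋ)=(0.081346, 1.119695) → end (x,ẋ)=(0.536903, 1.559308)
phase 3: p=0.4223, T=0.362, ωT=1.055918, cosh=1.611243, sinh=1.263370; start (x,ẋ)=(0.536903, 1.559308) → end (x,ẋ)=(1.282322, 2.934751)

x = 1.2823, ẋ = 2.9348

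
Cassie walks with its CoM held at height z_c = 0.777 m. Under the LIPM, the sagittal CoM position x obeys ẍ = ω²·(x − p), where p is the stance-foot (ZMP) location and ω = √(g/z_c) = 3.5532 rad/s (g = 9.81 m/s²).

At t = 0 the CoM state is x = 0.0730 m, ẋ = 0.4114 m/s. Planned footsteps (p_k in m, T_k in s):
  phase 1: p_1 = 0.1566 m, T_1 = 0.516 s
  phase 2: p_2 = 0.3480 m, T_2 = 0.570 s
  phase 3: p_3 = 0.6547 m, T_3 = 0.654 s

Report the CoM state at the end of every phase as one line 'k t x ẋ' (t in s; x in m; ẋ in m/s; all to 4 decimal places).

phase 1: p=0.1566, T=0.516, ωT=1.833451, cosh=3.207650, sinh=3.047789; start (x,ẋ)=(0.073000, 0.411400) → end (x,ẋ)=(0.241322, 0.414289)
phase 2: p=0.3480, T=0.570, ωT=2.025324, cosh=3.855259, sinh=3.723307; start (x,ẋ)=(0.241322, 0.414289) → end (x,ẋ)=(0.370853, 0.185884)
phase 3: p=0.6547, T=0.654, ωT=2.323793, cosh=5.156122, sinh=5.058220; start (x,ẋ)=(0.370853, 0.185884) → end (x,ẋ)=(-0.544229, -4.143096)

1 0.5160 0.2413 0.4143
2 1.0860 0.3709 0.1859
3 1.7400 -0.5442 -4.1431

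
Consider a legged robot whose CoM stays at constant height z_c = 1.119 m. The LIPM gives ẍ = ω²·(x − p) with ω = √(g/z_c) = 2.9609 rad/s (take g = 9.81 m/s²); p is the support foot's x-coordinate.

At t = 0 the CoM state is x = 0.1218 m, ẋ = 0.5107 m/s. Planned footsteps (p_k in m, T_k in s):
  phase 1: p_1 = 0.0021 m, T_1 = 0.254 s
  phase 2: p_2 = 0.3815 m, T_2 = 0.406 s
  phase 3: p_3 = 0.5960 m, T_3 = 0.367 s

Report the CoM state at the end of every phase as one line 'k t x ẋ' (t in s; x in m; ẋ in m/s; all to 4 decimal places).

1 0.2540 0.2996 0.9545
2 0.6600 0.7207 1.3642
3 1.0270 1.4071 2.7371

phase 1: p=0.0021, T=0.254, ωT=0.752069, cosh=1.296387, sinh=0.824997; start (x,ẋ)=(0.121800, 0.510700) → end (x,ẋ)=(0.299574, 0.954460)
phase 2: p=0.3815, T=0.406, ωT=1.202125, cosh=1.813868, sinh=1.513313; start (x,ẋ)=(0.299574, 0.954460) → end (x,ẋ)=(0.720721, 1.364173)
phase 3: p=0.5960, T=0.367, ωT=1.086650, cosh=1.650836, sinh=1.313492; start (x,ẋ)=(0.720721, 1.364173) → end (x,ẋ)=(1.407058, 2.737080)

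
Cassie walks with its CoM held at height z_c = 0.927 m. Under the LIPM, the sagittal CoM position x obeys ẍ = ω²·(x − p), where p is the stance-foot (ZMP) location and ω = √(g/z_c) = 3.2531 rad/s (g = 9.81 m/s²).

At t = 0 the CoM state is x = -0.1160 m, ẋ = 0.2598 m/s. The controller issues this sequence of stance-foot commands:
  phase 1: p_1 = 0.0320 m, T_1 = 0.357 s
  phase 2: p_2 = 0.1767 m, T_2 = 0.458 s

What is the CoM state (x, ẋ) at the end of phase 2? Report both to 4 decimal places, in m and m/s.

x = -0.6515, ẋ = -2.5357

phase 1: p=0.0320, T=0.357, ωT=1.161357, cosh=1.753663, sinh=1.440601; start (x,ẋ)=(-0.116000, 0.259800) → end (x,ẋ)=(-0.112492, -0.237989)
phase 2: p=0.1767, T=0.458, ωT=1.489920, cosh=2.331065, sinh=2.105674; start (x,ẋ)=(-0.112492, -0.237989) → end (x,ẋ)=(-0.651472, -2.535726)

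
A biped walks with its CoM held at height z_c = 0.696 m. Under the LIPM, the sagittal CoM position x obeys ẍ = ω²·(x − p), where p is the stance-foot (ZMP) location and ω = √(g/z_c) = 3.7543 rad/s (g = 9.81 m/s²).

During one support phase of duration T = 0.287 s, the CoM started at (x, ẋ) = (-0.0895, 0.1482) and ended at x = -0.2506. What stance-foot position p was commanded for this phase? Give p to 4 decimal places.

p = 0.2429

ωT = 3.7543·0.287 = 1.077484; cosh(ωT) = 1.638866, sinh(ωT) = 1.298415
x(T) = p + (x₀−p)·cosh(ωT) + (ẋ₀/ω)·sinh(ωT) ⇒ p·(1 − cosh) = x(T) − x₀·cosh − (ẋ₀/ω)·sinh
numerator   = -0.2506 − (-0.0895)·1.638866 − (0.1482/3.7543)·1.298415 = -0.155176
denominator = 1 − 1.638866 = -0.638866
p = -0.155176 / -0.638866 = 0.2429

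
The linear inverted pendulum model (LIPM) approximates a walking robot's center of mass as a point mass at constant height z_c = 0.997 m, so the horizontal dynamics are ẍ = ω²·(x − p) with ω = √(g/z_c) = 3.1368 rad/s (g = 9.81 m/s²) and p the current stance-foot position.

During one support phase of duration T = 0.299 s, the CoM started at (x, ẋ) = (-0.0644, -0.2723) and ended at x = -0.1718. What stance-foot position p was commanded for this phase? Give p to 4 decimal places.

p = -0.0358

ωT = 3.1368·0.299 = 0.937903; cosh(ωT) = 1.473034, sinh(ωT) = 1.081586
x(T) = p + (x₀−p)·cosh(ωT) + (ẋ₀/ω)·sinh(ωT) ⇒ p·(1 − cosh) = x(T) − x₀·cosh − (ẋ₀/ω)·sinh
numerator   = -0.1718 − (-0.0644)·1.473034 − (-0.2723/3.1368)·1.081586 = 0.016954
denominator = 1 − 1.473034 = -0.473034
p = 0.016954 / -0.473034 = -0.0358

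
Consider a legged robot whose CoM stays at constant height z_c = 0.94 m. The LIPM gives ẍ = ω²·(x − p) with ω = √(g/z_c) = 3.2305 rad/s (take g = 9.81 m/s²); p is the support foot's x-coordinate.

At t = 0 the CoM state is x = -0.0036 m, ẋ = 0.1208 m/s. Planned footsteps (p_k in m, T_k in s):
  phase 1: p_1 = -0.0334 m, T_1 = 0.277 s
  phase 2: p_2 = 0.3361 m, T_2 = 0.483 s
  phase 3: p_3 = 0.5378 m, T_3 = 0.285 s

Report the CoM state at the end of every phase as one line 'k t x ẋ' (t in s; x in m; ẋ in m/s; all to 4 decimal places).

1 0.2770 0.0473 0.2706
2 0.7600 -0.1912 -1.4505
3 1.0450 -0.9969 -4.5976

phase 1: p=-0.0334, T=0.277, ωT=0.894849, cosh=1.427817, sinh=1.019148; start (x,ẋ)=(-0.003600, 0.120800) → end (x,ẋ)=(0.047259, 0.270593)
phase 2: p=0.3361, T=0.483, ωT=1.560331, cosh=2.485233, sinh=2.275166; start (x,ẋ)=(0.047259, 0.270593) → end (x,ẋ)=(-0.191166, -1.450477)
phase 3: p=0.5378, T=0.285, ωT=0.920692, cosh=1.454636, sinh=1.056393; start (x,ẋ)=(-0.191166, -1.450477) → end (x,ẋ)=(-0.996895, -4.597642)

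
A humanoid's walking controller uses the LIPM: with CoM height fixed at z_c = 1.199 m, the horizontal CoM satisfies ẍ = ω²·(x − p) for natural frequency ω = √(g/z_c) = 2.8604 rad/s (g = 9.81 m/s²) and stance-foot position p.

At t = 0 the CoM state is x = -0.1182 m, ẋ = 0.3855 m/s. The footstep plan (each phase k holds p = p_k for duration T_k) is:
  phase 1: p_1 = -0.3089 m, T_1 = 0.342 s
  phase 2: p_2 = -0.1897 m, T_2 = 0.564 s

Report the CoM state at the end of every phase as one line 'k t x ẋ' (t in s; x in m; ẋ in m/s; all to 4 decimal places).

phase 1: p=-0.3089, T=0.342, ωT=0.978257, cosh=1.517891, sinh=1.141925; start (x,ẋ)=(-0.118200, 0.385500) → end (x,ẋ)=(0.134461, 1.208042)
phase 2: p=-0.1897, T=0.564, ωT=1.613266, cosh=2.609206, sinh=2.409970; start (x,ẋ)=(0.134461, 1.208042) → end (x,ẋ)=(1.673912, 5.386623)

1 0.3420 0.1345 1.2080
2 0.9060 1.6739 5.3866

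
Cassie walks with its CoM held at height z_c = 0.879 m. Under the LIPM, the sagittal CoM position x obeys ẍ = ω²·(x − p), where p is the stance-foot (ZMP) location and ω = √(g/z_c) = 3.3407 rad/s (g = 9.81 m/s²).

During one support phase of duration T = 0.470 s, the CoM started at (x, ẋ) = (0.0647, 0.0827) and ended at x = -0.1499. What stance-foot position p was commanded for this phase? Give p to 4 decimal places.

ωT = 3.3407·0.470 = 1.570129; cosh(ωT) = 2.507643, sinh(ωT) = 2.299625
x(T) = p + (x₀−p)·cosh(ωT) + (ẋ₀/ω)·sinh(ωT) ⇒ p·(1 − cosh) = x(T) − x₀·cosh − (ẋ₀/ω)·sinh
numerator   = -0.1499 − (0.0647)·2.507643 − (0.0827/3.3407)·2.299625 = -0.369072
denominator = 1 − 2.507643 = -1.507643
p = -0.369072 / -1.507643 = 0.2448

p = 0.2448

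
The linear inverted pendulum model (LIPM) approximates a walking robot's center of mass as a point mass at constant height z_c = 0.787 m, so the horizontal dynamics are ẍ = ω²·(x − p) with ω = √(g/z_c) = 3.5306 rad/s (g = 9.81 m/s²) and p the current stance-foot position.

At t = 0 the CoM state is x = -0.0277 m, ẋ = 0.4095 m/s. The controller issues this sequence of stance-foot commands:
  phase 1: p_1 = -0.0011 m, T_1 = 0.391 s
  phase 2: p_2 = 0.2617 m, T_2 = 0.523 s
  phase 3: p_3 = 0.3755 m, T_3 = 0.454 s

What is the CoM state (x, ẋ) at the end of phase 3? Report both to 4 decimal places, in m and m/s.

x = 1.5353, ẋ = 4.2091

phase 1: p=-0.0011, T=0.391, ωT=1.380465, cosh=2.114105, sinh=1.862644; start (x,ẋ)=(-0.027700, 0.409500) → end (x,ẋ)=(0.158705, 0.690798)
phase 2: p=0.2617, T=0.523, ωT=1.846504, cosh=3.247706, sinh=3.089918; start (x,ẋ)=(0.158705, 0.690798) → end (x,ẋ)=(0.531777, 1.119912)
phase 3: p=0.3755, T=0.454, ωT=1.602892, cosh=2.584346, sinh=2.383033; start (x,ẋ)=(0.531777, 1.119912) → end (x,ẋ)=(1.535276, 4.209085)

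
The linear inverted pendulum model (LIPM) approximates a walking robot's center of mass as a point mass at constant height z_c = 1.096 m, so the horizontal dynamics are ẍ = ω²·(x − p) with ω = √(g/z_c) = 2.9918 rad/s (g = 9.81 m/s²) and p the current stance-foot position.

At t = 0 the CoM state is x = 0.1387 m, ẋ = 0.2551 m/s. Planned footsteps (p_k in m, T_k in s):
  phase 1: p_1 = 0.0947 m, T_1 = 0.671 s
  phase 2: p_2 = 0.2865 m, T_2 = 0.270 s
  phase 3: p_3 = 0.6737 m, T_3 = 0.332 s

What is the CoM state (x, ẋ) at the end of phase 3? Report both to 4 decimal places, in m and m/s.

x = 2.3962, ẋ = 5.6799

phase 1: p=0.0947, T=0.671, ωT=2.007498, cosh=3.789495, sinh=3.655171; start (x,ẋ)=(0.138700, 0.255100) → end (x,ẋ)=(0.573101, 1.447864)
phase 2: p=0.2865, T=0.270, ωT=0.807786, cosh=1.344390, sinh=0.898546; start (x,ẋ)=(0.573101, 1.447864) → end (x,ẋ)=(1.106650, 2.716956)
phase 3: p=0.6737, T=0.332, ωT=0.993278, cosh=1.535215, sinh=1.164854; start (x,ẋ)=(1.106650, 2.716956) → end (x,ẋ)=(2.396215, 5.679947)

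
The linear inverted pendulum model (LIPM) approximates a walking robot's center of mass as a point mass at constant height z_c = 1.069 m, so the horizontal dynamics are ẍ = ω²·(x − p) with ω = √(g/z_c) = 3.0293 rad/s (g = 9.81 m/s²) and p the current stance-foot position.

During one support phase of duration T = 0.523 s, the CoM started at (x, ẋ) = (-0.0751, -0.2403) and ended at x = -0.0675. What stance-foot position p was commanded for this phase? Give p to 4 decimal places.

ωT = 3.0293·0.523 = 1.584324; cosh(ωT) = 2.540540, sinh(ωT) = 2.335454
x(T) = p + (x₀−p)·cosh(ωT) + (ẋ₀/ω)·sinh(ωT) ⇒ p·(1 − cosh) = x(T) − x₀·cosh − (ẋ₀/ω)·sinh
numerator   = -0.0675 − (-0.0751)·2.540540 − (-0.2403/3.0293)·2.335454 = 0.308555
denominator = 1 − 2.540540 = -1.540540
p = 0.308555 / -1.540540 = -0.2003

p = -0.2003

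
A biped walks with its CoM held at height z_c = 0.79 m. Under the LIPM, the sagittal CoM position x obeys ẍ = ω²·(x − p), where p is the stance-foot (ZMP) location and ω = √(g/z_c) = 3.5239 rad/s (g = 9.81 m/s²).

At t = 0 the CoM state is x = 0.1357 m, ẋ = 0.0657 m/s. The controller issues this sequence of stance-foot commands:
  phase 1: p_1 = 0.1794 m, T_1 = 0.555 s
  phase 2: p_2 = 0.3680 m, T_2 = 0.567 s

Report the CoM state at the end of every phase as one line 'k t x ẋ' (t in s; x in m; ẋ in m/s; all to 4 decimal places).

1 0.5550 0.0864 -0.2966
2 1.1220 -0.9939 -4.7050

phase 1: p=0.1794, T=0.555, ωT=1.955765, cosh=3.605389, sinh=3.463933; start (x,ẋ)=(0.135700, 0.065700) → end (x,ẋ)=(0.086426, -0.296552)
phase 2: p=0.3680, T=0.567, ωT=1.998051, cosh=3.755135, sinh=3.619536; start (x,ẋ)=(0.086426, -0.296552) → end (x,ẋ)=(-0.993947, -4.705031)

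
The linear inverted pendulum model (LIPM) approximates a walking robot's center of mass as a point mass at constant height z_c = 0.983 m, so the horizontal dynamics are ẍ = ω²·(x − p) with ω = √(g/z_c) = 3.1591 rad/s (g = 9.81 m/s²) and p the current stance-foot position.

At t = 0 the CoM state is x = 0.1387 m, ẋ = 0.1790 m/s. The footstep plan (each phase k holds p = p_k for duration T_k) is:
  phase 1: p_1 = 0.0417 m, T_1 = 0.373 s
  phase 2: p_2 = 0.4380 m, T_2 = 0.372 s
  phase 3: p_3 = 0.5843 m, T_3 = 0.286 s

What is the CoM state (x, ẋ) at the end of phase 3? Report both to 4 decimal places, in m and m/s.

phase 1: p=0.0417, T=0.373, ωT=1.178344, cosh=1.778389, sinh=1.470601; start (x,ẋ)=(0.138700, 0.179000) → end (x,ẋ)=(0.297531, 0.768972)
phase 2: p=0.4380, T=0.372, ωT=1.175185, cosh=1.773752, sinh=1.464990; start (x,ẋ)=(0.297531, 0.768972) → end (x,ẋ)=(0.545442, 0.713866)
phase 3: p=0.5843, T=0.286, ωT=0.903503, cosh=1.436691, sinh=1.031543; start (x,ẋ)=(0.545442, 0.713866) → end (x,ẋ)=(0.761573, 0.898977)

x = 0.7616, ẋ = 0.8990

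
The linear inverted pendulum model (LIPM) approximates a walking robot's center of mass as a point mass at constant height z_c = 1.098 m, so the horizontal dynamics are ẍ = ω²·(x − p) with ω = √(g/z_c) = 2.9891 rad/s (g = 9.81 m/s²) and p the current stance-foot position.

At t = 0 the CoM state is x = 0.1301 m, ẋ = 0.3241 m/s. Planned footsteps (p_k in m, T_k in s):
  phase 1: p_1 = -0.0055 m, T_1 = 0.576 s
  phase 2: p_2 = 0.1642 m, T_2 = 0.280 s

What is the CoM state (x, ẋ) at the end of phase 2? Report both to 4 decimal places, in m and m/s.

phase 1: p=-0.0055, T=0.576, ωT=1.721722, cosh=2.886455, sinh=2.707696; start (x,ẋ)=(0.130100, 0.324100) → end (x,ẋ)=(0.679491, 2.032989)
phase 2: p=0.1642, T=0.280, ωT=0.836948, cosh=1.371169, sinh=0.938139; start (x,ẋ)=(0.679491, 2.032989) → end (x,ẋ)=(1.508812, 4.232547)

x = 1.5088, ẋ = 4.2325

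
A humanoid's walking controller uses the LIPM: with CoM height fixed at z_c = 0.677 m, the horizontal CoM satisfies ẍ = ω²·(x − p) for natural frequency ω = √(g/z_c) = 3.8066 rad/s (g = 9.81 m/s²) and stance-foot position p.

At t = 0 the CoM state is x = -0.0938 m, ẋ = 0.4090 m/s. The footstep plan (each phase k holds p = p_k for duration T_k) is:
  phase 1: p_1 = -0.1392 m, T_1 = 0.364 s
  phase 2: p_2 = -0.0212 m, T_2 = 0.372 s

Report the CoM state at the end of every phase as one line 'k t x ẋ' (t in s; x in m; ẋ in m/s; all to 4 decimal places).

phase 1: p=-0.1392, T=0.364, ωT=1.385602, cosh=2.123703, sinh=1.873530; start (x,ẋ)=(-0.093800, 0.409000) → end (x,ẋ)=(0.158517, 1.192377)
phase 2: p=-0.0212, T=0.372, ωT=1.416055, cosh=2.181751, sinh=1.939082; start (x,ẋ)=(0.158517, 1.192377) → end (x,ẋ)=(0.978296, 3.928020)

1 0.3640 0.1585 1.1924
2 0.7360 0.9783 3.9280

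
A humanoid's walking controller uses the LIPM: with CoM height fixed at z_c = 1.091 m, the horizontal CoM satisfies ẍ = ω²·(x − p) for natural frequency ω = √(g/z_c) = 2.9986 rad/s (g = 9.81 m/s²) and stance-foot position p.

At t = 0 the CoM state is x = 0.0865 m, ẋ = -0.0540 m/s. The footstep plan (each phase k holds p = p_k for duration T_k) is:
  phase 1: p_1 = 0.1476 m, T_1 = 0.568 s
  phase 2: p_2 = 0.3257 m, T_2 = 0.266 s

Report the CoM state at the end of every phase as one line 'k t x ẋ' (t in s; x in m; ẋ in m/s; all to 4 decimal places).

1 0.5680 -0.0735 -0.6396
2 0.8340 -0.3962 -1.9134

phase 1: p=0.1476, T=0.568, ωT=1.703205, cosh=2.836809, sinh=2.654710; start (x,ẋ)=(0.086500, -0.054000) → end (x,ẋ)=(-0.073536, -0.639569)
phase 2: p=0.3257, T=0.266, ωT=0.797628, cosh=1.335332, sinh=0.884936; start (x,ẋ)=(-0.073536, -0.639569) → end (x,ẋ)=(-0.396160, -1.913437)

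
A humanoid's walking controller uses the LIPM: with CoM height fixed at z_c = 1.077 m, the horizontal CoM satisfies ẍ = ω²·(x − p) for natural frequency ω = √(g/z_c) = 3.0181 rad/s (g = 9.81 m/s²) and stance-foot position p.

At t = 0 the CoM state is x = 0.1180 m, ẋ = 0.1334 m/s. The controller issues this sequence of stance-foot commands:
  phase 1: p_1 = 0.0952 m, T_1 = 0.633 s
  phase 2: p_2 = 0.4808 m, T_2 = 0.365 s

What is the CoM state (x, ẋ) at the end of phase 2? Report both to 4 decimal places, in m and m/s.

x = 0.5171, ẋ = 0.4995

phase 1: p=0.0952, T=0.633, ωT=1.910457, cosh=3.452095, sinh=3.304083; start (x,ẋ)=(0.118000, 0.133400) → end (x,ẋ)=(0.319948, 0.687872)
phase 2: p=0.4808, T=0.365, ωT=1.101606, cosh=1.670666, sinh=1.338330; start (x,ẋ)=(0.319948, 0.687872) → end (x,ẋ)=(0.517097, 0.499490)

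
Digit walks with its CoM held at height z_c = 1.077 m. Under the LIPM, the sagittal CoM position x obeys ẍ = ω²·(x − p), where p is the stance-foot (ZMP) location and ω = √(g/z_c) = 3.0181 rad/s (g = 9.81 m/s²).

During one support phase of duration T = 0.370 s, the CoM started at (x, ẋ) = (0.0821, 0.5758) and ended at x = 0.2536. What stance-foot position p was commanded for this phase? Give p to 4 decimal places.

ωT = 3.0181·0.370 = 1.116697; cosh(ωT) = 1.691053, sinh(ωT) = 1.363694
x(T) = p + (x₀−p)·cosh(ωT) + (ẋ₀/ω)·sinh(ωT) ⇒ p·(1 − cosh) = x(T) − x₀·cosh − (ẋ₀/ω)·sinh
numerator   = 0.2536 − (0.0821)·1.691053 − (0.5758/3.0181)·1.363694 = -0.145404
denominator = 1 − 1.691053 = -0.691053
p = -0.145404 / -0.691053 = 0.2104

p = 0.2104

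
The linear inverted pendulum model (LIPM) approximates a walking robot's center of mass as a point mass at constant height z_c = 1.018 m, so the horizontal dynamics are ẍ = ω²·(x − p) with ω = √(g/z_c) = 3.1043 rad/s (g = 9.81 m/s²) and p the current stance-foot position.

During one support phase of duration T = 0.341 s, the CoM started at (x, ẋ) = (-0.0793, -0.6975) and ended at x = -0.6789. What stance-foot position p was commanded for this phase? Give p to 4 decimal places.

p = 0.4329

ωT = 3.1043·0.341 = 1.058566; cosh(ωT) = 1.614594, sinh(ωT) = 1.267641
x(T) = p + (x₀−p)·cosh(ωT) + (ẋ₀/ω)·sinh(ωT) ⇒ p·(1 − cosh) = x(T) − x₀·cosh − (ẋ₀/ω)·sinh
numerator   = -0.6789 − (-0.0793)·1.614594 − (-0.6975/3.1043)·1.267641 = -0.266038
denominator = 1 − 1.614594 = -0.614594
p = -0.266038 / -0.614594 = 0.4329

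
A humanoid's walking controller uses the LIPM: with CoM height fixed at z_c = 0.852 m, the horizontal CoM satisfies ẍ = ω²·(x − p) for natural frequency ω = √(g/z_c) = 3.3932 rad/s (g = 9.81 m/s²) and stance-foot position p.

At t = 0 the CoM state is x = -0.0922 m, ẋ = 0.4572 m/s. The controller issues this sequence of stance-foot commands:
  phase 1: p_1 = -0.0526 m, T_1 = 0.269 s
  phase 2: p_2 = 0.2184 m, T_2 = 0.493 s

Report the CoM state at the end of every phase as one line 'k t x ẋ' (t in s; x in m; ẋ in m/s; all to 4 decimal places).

1 0.2690 0.0309 0.5209
2 0.7620 0.0959 -0.1986

phase 1: p=-0.0526, T=0.269, ωT=0.912771, cosh=1.446313, sinh=1.044903; start (x,ẋ)=(-0.092200, 0.457200) → end (x,ẋ)=(0.030916, 0.520850)
phase 2: p=0.2184, T=0.493, ωT=1.672848, cosh=2.757514, sinh=2.569802; start (x,ẋ)=(0.030916, 0.520850) → end (x,ẋ)=(0.095871, -0.198580)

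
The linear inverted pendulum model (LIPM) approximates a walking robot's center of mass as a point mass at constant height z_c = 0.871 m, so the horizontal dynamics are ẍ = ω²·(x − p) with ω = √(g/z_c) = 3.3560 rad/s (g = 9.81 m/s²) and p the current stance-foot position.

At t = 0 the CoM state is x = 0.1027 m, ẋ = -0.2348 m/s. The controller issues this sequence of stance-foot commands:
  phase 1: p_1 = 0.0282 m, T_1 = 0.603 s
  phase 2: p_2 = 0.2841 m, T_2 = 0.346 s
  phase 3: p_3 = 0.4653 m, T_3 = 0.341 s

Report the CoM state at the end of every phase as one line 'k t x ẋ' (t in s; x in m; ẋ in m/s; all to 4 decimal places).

1 0.6030 0.0549 0.0255
2 0.9490 -0.1068 -1.0630
3 1.2900 -0.9711 -4.5477

phase 1: p=0.0282, T=0.603, ωT=2.023668, cosh=3.849098, sinh=3.716928; start (x,ẋ)=(0.102700, -0.234800) → end (x,ẋ)=(0.054906, 0.025546)
phase 2: p=0.2841, T=0.346, ωT=1.161176, cosh=1.753402, sinh=1.440285; start (x,ẋ)=(0.054906, 0.025546) → end (x,ẋ)=(-0.106806, -1.063041)
phase 3: p=0.4653, T=0.341, ωT=1.144396, cosh=1.729480, sinh=1.411064; start (x,ẋ)=(-0.106806, -1.063041) → end (x,ẋ)=(-0.971113, -4.547735)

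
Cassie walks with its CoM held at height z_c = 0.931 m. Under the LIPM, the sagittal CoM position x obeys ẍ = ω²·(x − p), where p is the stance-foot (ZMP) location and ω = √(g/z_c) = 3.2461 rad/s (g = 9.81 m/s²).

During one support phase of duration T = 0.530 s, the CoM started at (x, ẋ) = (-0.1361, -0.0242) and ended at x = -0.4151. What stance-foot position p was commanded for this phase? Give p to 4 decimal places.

ωT = 3.2461·0.530 = 1.720433; cosh(ωT) = 2.882968, sinh(ωT) = 2.703979
x(T) = p + (x₀−p)·cosh(ωT) + (ẋ₀/ω)·sinh(ωT) ⇒ p·(1 − cosh) = x(T) − x₀·cosh − (ẋ₀/ω)·sinh
numerator   = -0.4151 − (-0.1361)·2.882968 − (-0.0242/3.2461)·2.703979 = -0.002570
denominator = 1 − 2.882968 = -1.882968
p = -0.002570 / -1.882968 = 0.0014

p = 0.0014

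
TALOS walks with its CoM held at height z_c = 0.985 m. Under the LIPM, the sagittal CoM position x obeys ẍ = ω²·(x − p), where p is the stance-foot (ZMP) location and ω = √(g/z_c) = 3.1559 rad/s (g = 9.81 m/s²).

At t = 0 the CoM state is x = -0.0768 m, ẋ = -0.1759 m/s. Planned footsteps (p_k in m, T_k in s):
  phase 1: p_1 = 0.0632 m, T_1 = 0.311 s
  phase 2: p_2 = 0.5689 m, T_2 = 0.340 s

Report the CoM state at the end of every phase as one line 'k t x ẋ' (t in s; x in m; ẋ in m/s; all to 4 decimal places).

1 0.3110 -0.2137 -0.7743
2 0.6510 -1.0260 -4.4535

phase 1: p=0.0632, T=0.311, ωT=0.981485, cosh=1.521585, sinh=1.146831; start (x,ẋ)=(-0.076800, -0.175900) → end (x,ẋ)=(-0.213743, -0.774346)
phase 2: p=0.5689, T=0.340, ωT=1.073006, cosh=1.633068, sinh=1.291089; start (x,ẋ)=(-0.213743, -0.774346) → end (x,ẋ)=(-1.025996, -4.453474)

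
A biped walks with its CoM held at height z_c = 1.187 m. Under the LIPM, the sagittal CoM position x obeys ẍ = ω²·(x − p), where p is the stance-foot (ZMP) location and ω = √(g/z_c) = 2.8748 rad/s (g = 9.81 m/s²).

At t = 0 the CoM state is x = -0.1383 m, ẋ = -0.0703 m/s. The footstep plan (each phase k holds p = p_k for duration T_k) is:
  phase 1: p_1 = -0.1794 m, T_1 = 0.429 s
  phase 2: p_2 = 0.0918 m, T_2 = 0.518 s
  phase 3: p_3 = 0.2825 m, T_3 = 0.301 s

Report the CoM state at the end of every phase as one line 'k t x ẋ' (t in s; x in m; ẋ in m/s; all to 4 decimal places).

phase 1: p=-0.1794, T=0.429, ωT=1.233289, cosh=1.861917, sinh=1.570584; start (x,ẋ)=(-0.138300, -0.070300) → end (x,ẋ)=(-0.141282, 0.054678)
phase 2: p=0.0918, T=0.518, ωT=1.489146, cosh=2.329437, sinh=2.103872; start (x,ẋ)=(-0.141282, 0.054678) → end (x,ẋ)=(-0.411135, -1.282360)
phase 3: p=0.2825, T=0.301, ωT=0.865315, cosh=1.398336, sinh=0.977417; start (x,ẋ)=(-0.411135, -1.282360) → end (x,ẋ)=(-1.123430, -3.742200)

1 0.4290 -0.1413 0.0547
2 0.9470 -0.4111 -1.2824
3 1.2480 -1.1234 -3.7422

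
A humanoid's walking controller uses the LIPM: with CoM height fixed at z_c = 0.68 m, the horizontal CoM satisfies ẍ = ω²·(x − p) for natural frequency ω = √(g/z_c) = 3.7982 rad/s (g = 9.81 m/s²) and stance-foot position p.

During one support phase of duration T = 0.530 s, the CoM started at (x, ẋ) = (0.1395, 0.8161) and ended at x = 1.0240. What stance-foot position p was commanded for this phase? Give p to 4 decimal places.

p = 0.1058

ωT = 3.7982·0.530 = 2.013046; cosh(ωT) = 3.809833, sinh(ωT) = 3.676252
x(T) = p + (x₀−p)·cosh(ωT) + (ẋ₀/ω)·sinh(ωT) ⇒ p·(1 − cosh) = x(T) − x₀·cosh − (ẋ₀/ω)·sinh
numerator   = 1.0240 − (0.1395)·3.809833 − (0.8161/3.7982)·3.676252 = -0.297369
denominator = 1 − 3.809833 = -2.809833
p = -0.297369 / -2.809833 = 0.1058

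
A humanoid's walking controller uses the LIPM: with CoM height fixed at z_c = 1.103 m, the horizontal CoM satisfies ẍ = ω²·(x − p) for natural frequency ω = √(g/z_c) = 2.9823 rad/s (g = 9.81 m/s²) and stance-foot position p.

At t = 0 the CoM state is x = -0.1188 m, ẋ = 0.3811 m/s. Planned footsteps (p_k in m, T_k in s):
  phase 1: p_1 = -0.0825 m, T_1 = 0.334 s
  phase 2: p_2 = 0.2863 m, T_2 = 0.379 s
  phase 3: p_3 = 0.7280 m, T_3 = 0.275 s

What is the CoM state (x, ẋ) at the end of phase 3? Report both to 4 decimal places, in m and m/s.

x = -0.3270, ẋ = -2.3841

phase 1: p=-0.0825, T=0.334, ωT=0.996088, cosh=1.538495, sinh=1.169174; start (x,ẋ)=(-0.118800, 0.381100) → end (x,ẋ)=(0.011058, 0.459749)
phase 2: p=0.2863, T=0.379, ωT=1.130292, cosh=1.709749, sinh=1.386810; start (x,ẋ)=(0.011058, 0.459749) → end (x,ẋ)=(0.029495, -0.352313)
phase 3: p=0.7280, T=0.275, ωT=0.820133, cosh=1.355587, sinh=0.915214; start (x,ẋ)=(0.029495, -0.352313) → end (x,ẋ)=(-0.327003, -2.384120)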